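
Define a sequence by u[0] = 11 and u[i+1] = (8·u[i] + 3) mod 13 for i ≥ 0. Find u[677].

u[0] = 11; u[1] = 0; u[2] = 3; u[3] = 1; u[4] = 11.
Since u[4] = u[0] = 11, the sequence is periodic with period 4.
(677 - 0) mod 4 = 1, so u[677] = u[1] = 0.

0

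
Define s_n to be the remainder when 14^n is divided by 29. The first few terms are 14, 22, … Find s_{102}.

We have s_1 = 14,  s_2 = 22,  s_3 = 18,  s_4 = 20,  s_5 = 19,  s_6 = 5,  s_7 = 12,  s_8 = 23,  s_9 = 3,  s_{10} = 13,  s_{11} = 8,  s_{12} = 25,  s_{13} = 2,  s_{14} = 28,  s_{15} = 15,  s_{16} = 7,  s_{17} = 11,  s_{18} = 9,  s_{19} = 10,  s_{20} = 24,  s_{21} = 17,  s_{22} = 6,  s_{23} = 26,  s_{24} = 16,  s_{25} = 21,  s_{26} = 4,  s_{27} = 27,  s_{28} = 1,  s_{29} = 14.
Since s_{29} = s_1 = 14, the sequence is periodic with period 28.
(102 - 1) mod 28 = 17, so s_{102} = s_{18} = 9.

9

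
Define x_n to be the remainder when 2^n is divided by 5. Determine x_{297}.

2

Computing terms: x_1 = 2,  x_2 = 4,  x_3 = 3,  x_4 = 1,  x_5 = 2.
The sequence repeats with period 4.
(297 - 1) mod 4 = 0, so x_{297} = x_1 = 2.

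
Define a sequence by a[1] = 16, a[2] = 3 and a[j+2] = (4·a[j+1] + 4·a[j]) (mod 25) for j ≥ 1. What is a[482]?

Computing terms: a[1] = 16; a[2] = 3; a[3] = 1; a[4] = 16; a[5] = 18; a[6] = 11; a[7] = 16; a[8] = 8; a[9] = 21; a[10] = 16; a[11] = 23; a[12] = 6; a[13] = 16; a[14] = 13; a[15] = 16; a[16] = 16; a[17] = 3.
The sequence repeats with period 15.
So a[482] = a[1 + ((482-1) mod 15)] = a[2] = 3.

3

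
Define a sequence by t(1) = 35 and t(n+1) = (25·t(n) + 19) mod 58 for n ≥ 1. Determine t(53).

Computing terms: t(1) = 35, t(2) = 24, t(3) = 39, t(4) = 8, t(5) = 45, t(6) = 42, t(7) = 25, t(8) = 6, t(9) = 53, t(10) = 10, t(11) = 37, t(12) = 16, t(13) = 13, t(14) = 54, t(15) = 35.
Since t(15) = t(1) = 35, the sequence is periodic with period 14.
(53 - 1) mod 14 = 10, so t(53) = t(11) = 37.

37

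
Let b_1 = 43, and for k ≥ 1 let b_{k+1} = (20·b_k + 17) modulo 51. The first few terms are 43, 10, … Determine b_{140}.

b_1 = 43, b_2 = 10, b_3 = 13, b_4 = 22, b_5 = 49, b_6 = 28, b_7 = 16, b_8 = 31, b_9 = 25, b_{10} = 7, b_{11} = 4, b_{12} = 46, b_{13} = 19, b_{14} = 40, b_{15} = 1, b_{16} = 37, b_{17} = 43.
Since b_{17} = b_1 = 43, the sequence is periodic with period 16.
(140 - 1) mod 16 = 11, so b_{140} = b_{12} = 46.

46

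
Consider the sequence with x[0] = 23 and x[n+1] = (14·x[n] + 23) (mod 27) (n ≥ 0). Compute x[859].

We have x[0] = 23, x[1] = 21, x[2] = 20, x[3] = 6, x[4] = 26, x[5] = 9, x[6] = 14, x[7] = 3, x[8] = 11, x[9] = 15, x[10] = 17, x[11] = 18, x[12] = 5, x[13] = 12, x[14] = 2, x[15] = 24, x[16] = 8, x[17] = 0, x[18] = 23.
The sequence repeats with period 18.
So x[859] = x[0 + ((859-0) mod 18)] = x[13] = 12.

12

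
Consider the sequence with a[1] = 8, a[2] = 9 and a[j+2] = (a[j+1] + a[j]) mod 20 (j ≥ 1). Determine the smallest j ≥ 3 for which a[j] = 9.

Listing terms: a[1] = 8, a[2] = 9, a[3] = 17, a[4] = 6, a[5] = 3, a[6] = 9, a[7] = 12, a[8] = 1, a[9] = 13, a[10] = 14, a[11] = 7, a[12] = 1, a[13] = 8, a[14] = 9.
Since (a[13], a[14]) = (a[1], a[2]) = (8, 9) (two consecutive terms determine the rest), the sequence is periodic with period 12.
The value 9 first appears (with j ≥ 3) at a[6].

6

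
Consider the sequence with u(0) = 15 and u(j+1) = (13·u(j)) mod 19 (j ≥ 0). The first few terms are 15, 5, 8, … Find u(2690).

u(0) = 15,  u(1) = 5,  u(2) = 8,  u(3) = 9,  u(4) = 3,  u(5) = 1,  u(6) = 13,  u(7) = 17,  u(8) = 12,  u(9) = 4,  u(10) = 14,  u(11) = 11,  u(12) = 10,  u(13) = 16,  u(14) = 18,  u(15) = 6,  u(16) = 2,  u(17) = 7,  u(18) = 15.
Since u(18) = u(0) = 15, the sequence is periodic with period 18.
(2690 - 0) mod 18 = 8, so u(2690) = u(8) = 12.

12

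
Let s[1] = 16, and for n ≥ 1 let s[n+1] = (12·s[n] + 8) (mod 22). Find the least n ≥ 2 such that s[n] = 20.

7

Listing terms: s[1] = 16, s[2] = 2, s[3] = 10, s[4] = 18, s[5] = 4, s[6] = 12, s[7] = 20, s[8] = 6, s[9] = 14, s[10] = 0, s[11] = 8, s[12] = 16.
Since s[12] = s[1] = 16, the sequence is periodic with period 11.
The value 20 first appears (with n ≥ 2) at s[7].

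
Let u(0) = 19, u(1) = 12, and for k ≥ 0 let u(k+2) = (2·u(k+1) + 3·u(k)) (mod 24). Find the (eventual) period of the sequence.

8

Listing terms: u(0) = 19, u(1) = 12, u(2) = 9, u(3) = 6, u(4) = 15, u(5) = 0, u(6) = 21, u(7) = 18, u(8) = 3, u(9) = 12, u(10) = 9.
Since (u(9), u(10)) = (u(1), u(2)) = (12, 9) (two consecutive terms determine the rest), the sequence is eventually periodic: after a pre-period of length 1 it cycles with period 8.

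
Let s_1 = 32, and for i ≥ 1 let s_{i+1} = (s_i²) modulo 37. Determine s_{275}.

s_1 = 32,  s_2 = 25,  s_3 = 33,  s_4 = 16,  s_5 = 34,  s_6 = 9,  s_7 = 7,  s_8 = 12,  s_9 = 33.
Since s_9 = s_3 = 33, the sequence is eventually periodic: after a pre-period of length 2 it cycles with period 6.
For i ≥ 3, s_i depends only on (i - 3) mod 6. (275 - 3) mod 6 = 2, so s_{275} = s_5 = 34.

34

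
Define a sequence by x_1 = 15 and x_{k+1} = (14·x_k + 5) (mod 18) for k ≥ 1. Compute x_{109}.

15

Listing terms: x_1 = 15,  x_2 = 17,  x_3 = 9,  x_4 = 5,  x_5 = 3,  x_6 = 11,  x_7 = 15.
The sequence repeats with period 6.
So x_{109} = x_{1 + ((109-1) mod 6)} = x_1 = 15.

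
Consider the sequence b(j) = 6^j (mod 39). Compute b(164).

Listing terms: b(1) = 6, b(2) = 36, b(3) = 21, b(4) = 9, b(5) = 15, b(6) = 12, b(7) = 33, b(8) = 3, b(9) = 18, b(10) = 30, b(11) = 24, b(12) = 27, b(13) = 6.
The sequence repeats with period 12.
(164 - 1) mod 12 = 7, so b(164) = b(8) = 3.

3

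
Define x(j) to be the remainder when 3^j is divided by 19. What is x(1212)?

7

x(0) = 1, x(1) = 3, x(2) = 9, x(3) = 8, x(4) = 5, x(5) = 15, x(6) = 7, x(7) = 2, x(8) = 6, x(9) = 18, x(10) = 16, x(11) = 10, x(12) = 11, x(13) = 14, x(14) = 4, x(15) = 12, x(16) = 17, x(17) = 13, x(18) = 1.
Since x(18) = x(0) = 1, the sequence is periodic with period 18.
(1212 - 0) mod 18 = 6, so x(1212) = x(6) = 7.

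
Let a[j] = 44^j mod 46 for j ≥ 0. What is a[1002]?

Listing terms: a[0] = 1; a[1] = 44; a[2] = 4; a[3] = 38; a[4] = 16; a[5] = 14; a[6] = 18; a[7] = 10; a[8] = 26; a[9] = 40; a[10] = 12; a[11] = 22; a[12] = 2; a[13] = 42; a[14] = 8; a[15] = 30; a[16] = 32; a[17] = 28; a[18] = 36; a[19] = 20; a[20] = 6; a[21] = 34; a[22] = 24; a[23] = 44.
Since a[23] = a[1] = 44, the sequence is eventually periodic: after a pre-period of length 1 it cycles with period 22.
For j ≥ 1, a[j] depends only on (j - 1) mod 22. (1002 - 1) mod 22 = 11, so a[1002] = a[12] = 2.

2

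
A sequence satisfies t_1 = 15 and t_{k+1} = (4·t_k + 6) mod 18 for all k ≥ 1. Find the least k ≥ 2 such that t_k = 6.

We have t_1 = 15,  t_2 = 12,  t_3 = 0,  t_4 = 6,  t_5 = 12.
Since t_5 = t_2 = 12, the sequence is eventually periodic: after a pre-period of length 1 it cycles with period 3.
The value 6 first appears (with k ≥ 2) at t_4.

4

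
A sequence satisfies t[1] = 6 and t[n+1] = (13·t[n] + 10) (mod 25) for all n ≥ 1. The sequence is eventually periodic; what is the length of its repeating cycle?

t[1] = 6,  t[2] = 13,  t[3] = 4,  t[4] = 12,  t[5] = 16,  t[6] = 18,  t[7] = 19,  t[8] = 7,  t[9] = 1,  t[10] = 23,  t[11] = 9,  t[12] = 2,  t[13] = 11,  t[14] = 3,  t[15] = 24,  t[16] = 22,  t[17] = 21,  t[18] = 8,  t[19] = 14,  t[20] = 17,  t[21] = 6.
Since t[21] = t[1] = 6, the sequence is periodic with period 20.

20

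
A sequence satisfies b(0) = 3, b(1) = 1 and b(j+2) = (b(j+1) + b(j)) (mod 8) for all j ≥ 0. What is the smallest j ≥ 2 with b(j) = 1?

Listing terms: b(0) = 3,  b(1) = 1,  b(2) = 4,  b(3) = 5,  b(4) = 1,  b(5) = 6,  b(6) = 7,  b(7) = 5,  b(8) = 4,  b(9) = 1,  b(10) = 5,  b(11) = 6,  b(12) = 3,  b(13) = 1.
Since (b(12), b(13)) = (b(0), b(1)) = (3, 1) (two consecutive terms determine the rest), the sequence is periodic with period 12.
The value 1 first appears (with j ≥ 2) at b(4).

4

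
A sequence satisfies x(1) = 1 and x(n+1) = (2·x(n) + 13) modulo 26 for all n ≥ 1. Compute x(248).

11

Listing terms: x(1) = 1,  x(2) = 15,  x(3) = 17,  x(4) = 21,  x(5) = 3,  x(6) = 19,  x(7) = 25,  x(8) = 11,  x(9) = 9,  x(10) = 5,  x(11) = 23,  x(12) = 7,  x(13) = 1.
Since x(13) = x(1) = 1, the sequence is periodic with period 12.
(248 - 1) mod 12 = 7, so x(248) = x(8) = 11.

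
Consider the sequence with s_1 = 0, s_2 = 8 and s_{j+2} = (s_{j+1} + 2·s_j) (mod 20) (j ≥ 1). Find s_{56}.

Listing terms: s_1 = 0, s_2 = 8, s_3 = 8, s_4 = 4, s_5 = 0, s_6 = 8.
The sequence repeats with period 4.
So s_{56} = s_{1 + ((56-1) mod 4)} = s_4 = 4.

4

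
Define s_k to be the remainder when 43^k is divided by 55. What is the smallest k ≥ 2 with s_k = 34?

2

Computing terms: s_1 = 43, s_2 = 34, s_3 = 32, s_4 = 1, s_5 = 43.
Since s_5 = s_1 = 43, the sequence is periodic with period 4.
The value 34 first appears (with k ≥ 2) at s_2.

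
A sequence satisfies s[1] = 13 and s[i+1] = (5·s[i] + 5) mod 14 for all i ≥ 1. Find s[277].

13

Computing terms: s[1] = 13, s[2] = 0, s[3] = 5, s[4] = 2, s[5] = 1, s[6] = 10, s[7] = 13.
The sequence repeats with period 6.
So s[277] = s[1 + ((277-1) mod 6)] = s[1] = 13.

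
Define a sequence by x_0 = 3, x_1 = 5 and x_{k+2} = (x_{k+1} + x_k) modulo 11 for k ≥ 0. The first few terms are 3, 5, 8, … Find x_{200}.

3

Listing terms: x_0 = 3; x_1 = 5; x_2 = 8; x_3 = 2; x_4 = 10; x_5 = 1; x_6 = 0; x_7 = 1; x_8 = 1; x_9 = 2; x_{10} = 3; x_{11} = 5.
The sequence repeats with period 10.
(200 - 0) mod 10 = 0, so x_{200} = x_0 = 3.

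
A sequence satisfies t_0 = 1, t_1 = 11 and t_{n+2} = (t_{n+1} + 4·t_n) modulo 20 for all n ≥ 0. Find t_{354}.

t_0 = 1; t_1 = 11; t_2 = 15; t_3 = 19; t_4 = 19; t_5 = 15; t_6 = 11; t_7 = 11; t_8 = 15.
Since (t_7, t_8) = (t_1, t_2) = (11, 15) (two consecutive terms determine the rest), the sequence is eventually periodic: after a pre-period of length 1 it cycles with period 6.
For n ≥ 1, t_n depends only on (n - 1) mod 6. (354 - 1) mod 6 = 5, so t_{354} = t_6 = 11.

11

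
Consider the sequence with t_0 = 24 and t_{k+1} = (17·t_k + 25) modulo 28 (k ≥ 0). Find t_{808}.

We have t_0 = 24,  t_1 = 13,  t_2 = 22,  t_3 = 7,  t_4 = 4,  t_5 = 9,  t_6 = 10,  t_7 = 27,  t_8 = 8,  t_9 = 21,  t_{10} = 18,  t_{11} = 23,  t_{12} = 24.
The sequence repeats with period 12.
So t_{808} = t_{0 + ((808-0) mod 12)} = t_4 = 4.

4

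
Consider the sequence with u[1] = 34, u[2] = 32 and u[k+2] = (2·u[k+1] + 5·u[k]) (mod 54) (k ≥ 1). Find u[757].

We have u[1] = 34; u[2] = 32; u[3] = 18; u[4] = 34; u[5] = 50; u[6] = 0; u[7] = 34; u[8] = 14; u[9] = 36; u[10] = 34; u[11] = 32.
Since (u[10], u[11]) = (u[1], u[2]) = (34, 32) (two consecutive terms determine the rest), the sequence is periodic with period 9.
So u[757] = u[1 + ((757-1) mod 9)] = u[1] = 34.

34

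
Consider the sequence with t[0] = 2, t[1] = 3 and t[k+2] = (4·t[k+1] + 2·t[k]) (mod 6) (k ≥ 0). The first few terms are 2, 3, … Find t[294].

2

Listing terms: t[0] = 2,  t[1] = 3,  t[2] = 4,  t[3] = 4,  t[4] = 0,  t[5] = 2,  t[6] = 2,  t[7] = 0,  t[8] = 4,  t[9] = 4.
Since (t[8], t[9]) = (t[2], t[3]) = (4, 4) (two consecutive terms determine the rest), the sequence is eventually periodic: after a pre-period of length 2 it cycles with period 6.
For k ≥ 2, t[k] depends only on (k - 2) mod 6. (294 - 2) mod 6 = 4, so t[294] = t[6] = 2.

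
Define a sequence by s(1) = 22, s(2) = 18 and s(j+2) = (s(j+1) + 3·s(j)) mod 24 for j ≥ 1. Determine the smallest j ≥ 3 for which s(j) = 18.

Listing terms: s(1) = 22,  s(2) = 18,  s(3) = 12,  s(4) = 18,  s(5) = 6,  s(6) = 12,  s(7) = 6,  s(8) = 18,  s(9) = 12.
Since (s(8), s(9)) = (s(2), s(3)) = (18, 12) (two consecutive terms determine the rest), the sequence is eventually periodic: after a pre-period of length 1 it cycles with period 6.
The value 18 first appears (with j ≥ 3) at s(4).

4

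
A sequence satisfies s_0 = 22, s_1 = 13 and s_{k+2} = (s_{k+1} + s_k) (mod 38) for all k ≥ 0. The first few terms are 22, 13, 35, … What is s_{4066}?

We have s_0 = 22,  s_1 = 13,  s_2 = 35,  s_3 = 10,  s_4 = 7,  s_5 = 17,  s_6 = 24,  s_7 = 3,  s_8 = 27,  s_9 = 30,  s_{10} = 19,  s_{11} = 11,  s_{12} = 30,  s_{13} = 3,  s_{14} = 33,  s_{15} = 36,  s_{16} = 31,  s_{17} = 29,  s_{18} = 22,  s_{19} = 13.
Since (s_{18}, s_{19}) = (s_0, s_1) = (22, 13) (two consecutive terms determine the rest), the sequence is periodic with period 18.
So s_{4066} = s_{0 + ((4066-0) mod 18)} = s_{16} = 31.

31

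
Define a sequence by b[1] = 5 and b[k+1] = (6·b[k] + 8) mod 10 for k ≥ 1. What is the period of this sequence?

b[1] = 5, b[2] = 8, b[3] = 6, b[4] = 4, b[5] = 2, b[6] = 0, b[7] = 8.
Since b[7] = b[2] = 8, the sequence is eventually periodic: after a pre-period of length 1 it cycles with period 5.

5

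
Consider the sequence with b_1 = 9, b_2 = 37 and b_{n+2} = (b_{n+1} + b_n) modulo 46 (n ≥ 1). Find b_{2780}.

21

Listing terms: b_1 = 9; b_2 = 37; b_3 = 0; b_4 = 37; b_5 = 37; b_6 = 28; b_7 = 19; b_8 = 1; b_9 = 20; b_{10} = 21; b_{11} = 41; b_{12} = 16; b_{13} = 11; b_{14} = 27; b_{15} = 38; b_{16} = 19; b_{17} = 11; b_{18} = 30; b_{19} = 41; b_{20} = 25; b_{21} = 20; b_{22} = 45; b_{23} = 19; b_{24} = 18; b_{25} = 37; b_{26} = 9; b_{27} = 0; b_{28} = 9; b_{29} = 9; b_{30} = 18; b_{31} = 27; b_{32} = 45; b_{33} = 26; b_{34} = 25; b_{35} = 5; b_{36} = 30; b_{37} = 35; b_{38} = 19; b_{39} = 8; b_{40} = 27; b_{41} = 35; b_{42} = 16; b_{43} = 5; b_{44} = 21; b_{45} = 26; b_{46} = 1; b_{47} = 27; b_{48} = 28; b_{49} = 9; b_{50} = 37.
Since (b_{49}, b_{50}) = (b_1, b_2) = (9, 37) (two consecutive terms determine the rest), the sequence is periodic with period 48.
So b_{2780} = b_{1 + ((2780-1) mod 48)} = b_{44} = 21.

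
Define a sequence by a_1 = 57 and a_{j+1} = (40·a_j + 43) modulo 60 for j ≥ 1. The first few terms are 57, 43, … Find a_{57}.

23

We have a_1 = 57; a_2 = 43; a_3 = 23; a_4 = 3; a_5 = 43.
Since a_5 = a_2 = 43, the sequence is eventually periodic: after a pre-period of length 1 it cycles with period 3.
For j ≥ 2, a_j depends only on (j - 2) mod 3. (57 - 2) mod 3 = 1, so a_{57} = a_3 = 23.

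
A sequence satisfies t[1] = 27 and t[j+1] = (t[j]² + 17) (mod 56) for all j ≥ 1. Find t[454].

42

Computing terms: t[1] = 27,  t[2] = 18,  t[3] = 5,  t[4] = 42,  t[5] = 45,  t[6] = 26,  t[7] = 21,  t[8] = 10,  t[9] = 5.
Since t[9] = t[3] = 5, the sequence is eventually periodic: after a pre-period of length 2 it cycles with period 6.
For j ≥ 3, t[j] depends only on (j - 3) mod 6. (454 - 3) mod 6 = 1, so t[454] = t[4] = 42.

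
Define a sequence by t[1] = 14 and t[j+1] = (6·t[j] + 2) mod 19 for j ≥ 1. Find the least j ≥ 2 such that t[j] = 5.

3

Computing terms: t[1] = 14; t[2] = 10; t[3] = 5; t[4] = 13; t[5] = 4; t[6] = 7; t[7] = 6; t[8] = 0; t[9] = 2; t[10] = 14.
The sequence repeats with period 9.
The value 5 first appears (with j ≥ 2) at t[3].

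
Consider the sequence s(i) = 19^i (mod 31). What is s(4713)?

8

s(1) = 19; s(2) = 20; s(3) = 8; s(4) = 28; s(5) = 5; s(6) = 2; s(7) = 7; s(8) = 9; s(9) = 16; s(10) = 25; s(11) = 10; s(12) = 4; s(13) = 14; s(14) = 18; s(15) = 1; s(16) = 19.
The sequence repeats with period 15.
So s(4713) = s(1 + ((4713-1) mod 15)) = s(3) = 8.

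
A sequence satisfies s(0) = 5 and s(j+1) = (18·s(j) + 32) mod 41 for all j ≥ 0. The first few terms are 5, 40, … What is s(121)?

40

We have s(0) = 5; s(1) = 40; s(2) = 14; s(3) = 38; s(4) = 19; s(5) = 5.
The sequence repeats with period 5.
So s(121) = s(0 + ((121-0) mod 5)) = s(1) = 40.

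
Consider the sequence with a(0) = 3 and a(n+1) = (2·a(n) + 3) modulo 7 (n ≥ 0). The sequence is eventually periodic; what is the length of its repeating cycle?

Computing terms: a(0) = 3,  a(1) = 2,  a(2) = 0,  a(3) = 3.
The sequence repeats with period 3.

3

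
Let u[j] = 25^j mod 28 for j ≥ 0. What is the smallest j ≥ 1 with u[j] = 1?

Listing terms: u[0] = 1, u[1] = 25, u[2] = 9, u[3] = 1.
The sequence repeats with period 3.
The value 1 next appears (with j ≥ 1) at u[3].

3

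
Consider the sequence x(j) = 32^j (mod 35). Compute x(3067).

18

Listing terms: x(0) = 1, x(1) = 32, x(2) = 9, x(3) = 8, x(4) = 11, x(5) = 2, x(6) = 29, x(7) = 18, x(8) = 16, x(9) = 22, x(10) = 4, x(11) = 23, x(12) = 1.
Since x(12) = x(0) = 1, the sequence is periodic with period 12.
(3067 - 0) mod 12 = 7, so x(3067) = x(7) = 18.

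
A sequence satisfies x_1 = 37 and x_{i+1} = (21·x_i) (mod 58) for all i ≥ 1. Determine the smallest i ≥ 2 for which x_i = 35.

16

We have x_1 = 37, x_2 = 23, x_3 = 19, x_4 = 51, x_5 = 27, x_6 = 45, x_7 = 17, x_8 = 9, x_9 = 15, x_{10} = 25, x_{11} = 3, x_{12} = 5, x_{13} = 47, x_{14} = 1, x_{15} = 21, x_{16} = 35, x_{17} = 39, x_{18} = 7, x_{19} = 31, x_{20} = 13, x_{21} = 41, x_{22} = 49, x_{23} = 43, x_{24} = 33, x_{25} = 55, x_{26} = 53, x_{27} = 11, x_{28} = 57, x_{29} = 37.
The sequence repeats with period 28.
The value 35 first appears (with i ≥ 2) at x_{16}.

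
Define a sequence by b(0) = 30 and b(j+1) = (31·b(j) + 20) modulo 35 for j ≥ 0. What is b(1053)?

20

Computing terms: b(0) = 30; b(1) = 5; b(2) = 0; b(3) = 20; b(4) = 10; b(5) = 15; b(6) = 30.
The sequence repeats with period 6.
(1053 - 0) mod 6 = 3, so b(1053) = b(3) = 20.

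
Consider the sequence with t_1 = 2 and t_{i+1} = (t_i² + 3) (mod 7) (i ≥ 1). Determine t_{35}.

0

Computing terms: t_1 = 2; t_2 = 0; t_3 = 3; t_4 = 5; t_5 = 0.
Since t_5 = t_2 = 0, the sequence is eventually periodic: after a pre-period of length 1 it cycles with period 3.
For i ≥ 2, t_i depends only on (i - 2) mod 3. (35 - 2) mod 3 = 0, so t_{35} = t_2 = 0.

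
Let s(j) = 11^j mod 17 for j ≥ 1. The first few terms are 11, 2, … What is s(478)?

9

We have s(1) = 11; s(2) = 2; s(3) = 5; s(4) = 4; s(5) = 10; s(6) = 8; s(7) = 3; s(8) = 16; s(9) = 6; s(10) = 15; s(11) = 12; s(12) = 13; s(13) = 7; s(14) = 9; s(15) = 14; s(16) = 1; s(17) = 11.
Since s(17) = s(1) = 11, the sequence is periodic with period 16.
So s(478) = s(1 + ((478-1) mod 16)) = s(14) = 9.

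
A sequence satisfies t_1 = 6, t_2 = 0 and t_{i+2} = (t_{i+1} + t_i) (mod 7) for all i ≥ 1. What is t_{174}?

Computing terms: t_1 = 6; t_2 = 0; t_3 = 6; t_4 = 6; t_5 = 5; t_6 = 4; t_7 = 2; t_8 = 6; t_9 = 1; t_{10} = 0; t_{11} = 1; t_{12} = 1; t_{13} = 2; t_{14} = 3; t_{15} = 5; t_{16} = 1; t_{17} = 6; t_{18} = 0.
Since (t_{17}, t_{18}) = (t_1, t_2) = (6, 0) (two consecutive terms determine the rest), the sequence is periodic with period 16.
(174 - 1) mod 16 = 13, so t_{174} = t_{14} = 3.

3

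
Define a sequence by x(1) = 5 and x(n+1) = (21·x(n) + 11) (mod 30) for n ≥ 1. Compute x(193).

Listing terms: x(1) = 5,  x(2) = 26,  x(3) = 17,  x(4) = 8,  x(5) = 29,  x(6) = 20,  x(7) = 11,  x(8) = 2,  x(9) = 23,  x(10) = 14,  x(11) = 5.
The sequence repeats with period 10.
So x(193) = x(1 + ((193-1) mod 10)) = x(3) = 17.

17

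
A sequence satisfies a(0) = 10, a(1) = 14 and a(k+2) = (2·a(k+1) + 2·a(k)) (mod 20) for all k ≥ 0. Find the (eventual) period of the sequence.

24

We have a(0) = 10; a(1) = 14; a(2) = 8; a(3) = 4; a(4) = 4; a(5) = 16; a(6) = 0; a(7) = 12; a(8) = 4; a(9) = 12; a(10) = 12; a(11) = 8; a(12) = 0; a(13) = 16; a(14) = 12; a(15) = 16; a(16) = 16; a(17) = 4; a(18) = 0; a(19) = 8; a(20) = 16; a(21) = 8; a(22) = 8; a(23) = 12; a(24) = 0; a(25) = 4; a(26) = 8; a(27) = 4.
Since (a(26), a(27)) = (a(2), a(3)) = (8, 4) (two consecutive terms determine the rest), the sequence is eventually periodic: after a pre-period of length 2 it cycles with period 24.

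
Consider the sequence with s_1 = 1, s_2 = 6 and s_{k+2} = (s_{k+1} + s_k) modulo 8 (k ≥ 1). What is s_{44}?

6

We have s_1 = 1, s_2 = 6, s_3 = 7, s_4 = 5, s_5 = 4, s_6 = 1, s_7 = 5, s_8 = 6, s_9 = 3, s_{10} = 1, s_{11} = 4, s_{12} = 5, s_{13} = 1, s_{14} = 6.
The sequence repeats with period 12.
(44 - 1) mod 12 = 7, so s_{44} = s_8 = 6.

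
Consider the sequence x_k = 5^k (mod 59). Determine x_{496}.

7

x_1 = 5,  x_2 = 25,  x_3 = 7,  x_4 = 35,  x_5 = 57,  x_6 = 49,  x_7 = 9,  x_8 = 45,  x_9 = 48,  x_{10} = 4,  x_{11} = 20,  x_{12} = 41,  x_{13} = 28,  x_{14} = 22,  x_{15} = 51,  x_{16} = 19,  x_{17} = 36,  x_{18} = 3,  x_{19} = 15,  x_{20} = 16,  x_{21} = 21,  x_{22} = 46,  x_{23} = 53,  x_{24} = 29,  x_{25} = 27,  x_{26} = 17,  x_{27} = 26,  x_{28} = 12,  x_{29} = 1,  x_{30} = 5.
Since x_{30} = x_1 = 5, the sequence is periodic with period 29.
(496 - 1) mod 29 = 2, so x_{496} = x_3 = 7.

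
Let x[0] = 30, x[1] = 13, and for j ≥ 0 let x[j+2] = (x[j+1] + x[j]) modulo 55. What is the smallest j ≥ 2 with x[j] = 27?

9

Computing terms: x[0] = 30,  x[1] = 13,  x[2] = 43,  x[3] = 1,  x[4] = 44,  x[5] = 45,  x[6] = 34,  x[7] = 24,  x[8] = 3,  x[9] = 27,  x[10] = 30,  x[11] = 2,  x[12] = 32,  x[13] = 34,  x[14] = 11,  x[15] = 45,  x[16] = 1,  x[17] = 46,  x[18] = 47,  x[19] = 38,  x[20] = 30,  x[21] = 13.
The sequence repeats with period 20.
The value 27 first appears (with j ≥ 2) at x[9].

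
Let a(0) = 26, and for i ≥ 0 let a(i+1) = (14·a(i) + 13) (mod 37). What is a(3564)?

a(0) = 26; a(1) = 7; a(2) = 0; a(3) = 13; a(4) = 10; a(5) = 5; a(6) = 9; a(7) = 28; a(8) = 35; a(9) = 22; a(10) = 25; a(11) = 30; a(12) = 26.
Since a(12) = a(0) = 26, the sequence is periodic with period 12.
So a(3564) = a(0 + ((3564-0) mod 12)) = a(0) = 26.

26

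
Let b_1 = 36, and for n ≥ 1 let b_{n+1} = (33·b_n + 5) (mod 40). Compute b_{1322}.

33

b_1 = 36; b_2 = 33; b_3 = 14; b_4 = 27; b_5 = 16; b_6 = 13; b_7 = 34; b_8 = 7; b_9 = 36.
Since b_9 = b_1 = 36, the sequence is periodic with period 8.
(1322 - 1) mod 8 = 1, so b_{1322} = b_2 = 33.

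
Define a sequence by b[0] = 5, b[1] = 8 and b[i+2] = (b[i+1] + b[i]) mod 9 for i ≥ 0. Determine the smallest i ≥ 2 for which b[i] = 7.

We have b[0] = 5,  b[1] = 8,  b[2] = 4,  b[3] = 3,  b[4] = 7,  b[5] = 1,  b[6] = 8,  b[7] = 0,  b[8] = 8,  b[9] = 8,  b[10] = 7,  b[11] = 6,  b[12] = 4,  b[13] = 1,  b[14] = 5,  b[15] = 6,  b[16] = 2,  b[17] = 8,  b[18] = 1,  b[19] = 0,  b[20] = 1,  b[21] = 1,  b[22] = 2,  b[23] = 3,  b[24] = 5,  b[25] = 8.
The sequence repeats with period 24.
The value 7 first appears (with i ≥ 2) at b[4].

4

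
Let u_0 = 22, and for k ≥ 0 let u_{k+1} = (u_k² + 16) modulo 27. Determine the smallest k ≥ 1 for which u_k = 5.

We have u_0 = 22,  u_1 = 14,  u_2 = 23,  u_3 = 5,  u_4 = 14.
Since u_4 = u_1 = 14, the sequence is eventually periodic: after a pre-period of length 1 it cycles with period 3.
The value 5 first appears (with k ≥ 1) at u_3.

3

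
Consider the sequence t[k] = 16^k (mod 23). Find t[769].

13

t[0] = 1,  t[1] = 16,  t[2] = 3,  t[3] = 2,  t[4] = 9,  t[5] = 6,  t[6] = 4,  t[7] = 18,  t[8] = 12,  t[9] = 8,  t[10] = 13,  t[11] = 1.
Since t[11] = t[0] = 1, the sequence is periodic with period 11.
So t[769] = t[0 + ((769-0) mod 11)] = t[10] = 13.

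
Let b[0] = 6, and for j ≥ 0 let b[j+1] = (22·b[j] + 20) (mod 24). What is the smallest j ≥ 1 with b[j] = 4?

2

We have b[0] = 6, b[1] = 8, b[2] = 4, b[3] = 12, b[4] = 20, b[5] = 4.
Since b[5] = b[2] = 4, the sequence is eventually periodic: after a pre-period of length 2 it cycles with period 3.
The value 4 first appears (with j ≥ 1) at b[2].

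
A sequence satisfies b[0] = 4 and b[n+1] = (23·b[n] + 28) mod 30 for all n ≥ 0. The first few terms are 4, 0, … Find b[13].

0

b[0] = 4,  b[1] = 0,  b[2] = 28,  b[3] = 12,  b[4] = 4.
Since b[4] = b[0] = 4, the sequence is periodic with period 4.
So b[13] = b[0 + ((13-0) mod 4)] = b[1] = 0.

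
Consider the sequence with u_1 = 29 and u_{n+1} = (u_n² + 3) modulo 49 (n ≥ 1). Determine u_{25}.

Listing terms: u_1 = 29, u_2 = 11, u_3 = 26, u_4 = 42, u_5 = 3, u_6 = 12, u_7 = 0, u_8 = 3.
Since u_8 = u_5 = 3, the sequence is eventually periodic: after a pre-period of length 4 it cycles with period 3.
For n ≥ 5, u_n depends only on (n - 5) mod 3. (25 - 5) mod 3 = 2, so u_{25} = u_7 = 0.

0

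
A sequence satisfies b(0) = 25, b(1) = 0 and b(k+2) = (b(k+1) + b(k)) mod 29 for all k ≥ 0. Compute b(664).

9

Computing terms: b(0) = 25, b(1) = 0, b(2) = 25, b(3) = 25, b(4) = 21, b(5) = 17, b(6) = 9, b(7) = 26, b(8) = 6, b(9) = 3, b(10) = 9, b(11) = 12, b(12) = 21, b(13) = 4, b(14) = 25, b(15) = 0.
The sequence repeats with period 14.
So b(664) = b(0 + ((664-0) mod 14)) = b(6) = 9.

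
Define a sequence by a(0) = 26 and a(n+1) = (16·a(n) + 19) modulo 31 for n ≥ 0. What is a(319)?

14

a(0) = 26,  a(1) = 1,  a(2) = 4,  a(3) = 21,  a(4) = 14,  a(5) = 26.
Since a(5) = a(0) = 26, the sequence is periodic with period 5.
So a(319) = a(0 + ((319-0) mod 5)) = a(4) = 14.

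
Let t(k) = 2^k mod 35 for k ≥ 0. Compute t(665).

32

Computing terms: t(0) = 1,  t(1) = 2,  t(2) = 4,  t(3) = 8,  t(4) = 16,  t(5) = 32,  t(6) = 29,  t(7) = 23,  t(8) = 11,  t(9) = 22,  t(10) = 9,  t(11) = 18,  t(12) = 1.
The sequence repeats with period 12.
(665 - 0) mod 12 = 5, so t(665) = t(5) = 32.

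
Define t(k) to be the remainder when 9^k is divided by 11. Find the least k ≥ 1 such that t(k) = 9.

1

Listing terms: t(0) = 1; t(1) = 9; t(2) = 4; t(3) = 3; t(4) = 5; t(5) = 1.
The sequence repeats with period 5.
The value 9 first appears (with k ≥ 1) at t(1).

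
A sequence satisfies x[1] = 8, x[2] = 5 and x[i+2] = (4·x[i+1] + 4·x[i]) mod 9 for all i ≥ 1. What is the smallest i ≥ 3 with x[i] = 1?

6

We have x[1] = 8; x[2] = 5; x[3] = 7; x[4] = 3; x[5] = 4; x[6] = 1; x[7] = 2; x[8] = 3; x[9] = 2; x[10] = 2; x[11] = 7; x[12] = 0; x[13] = 1; x[14] = 4; x[15] = 2; x[16] = 6; x[17] = 5; x[18] = 8; x[19] = 7; x[20] = 6; x[21] = 7; x[22] = 7; x[23] = 2; x[24] = 0; x[25] = 8; x[26] = 5.
Since (x[25], x[26]) = (x[1], x[2]) = (8, 5) (two consecutive terms determine the rest), the sequence is periodic with period 24.
The value 1 first appears (with i ≥ 3) at x[6].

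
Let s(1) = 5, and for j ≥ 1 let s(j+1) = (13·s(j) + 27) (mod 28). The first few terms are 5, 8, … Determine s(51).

We have s(1) = 5; s(2) = 8; s(3) = 19; s(4) = 22; s(5) = 5.
Since s(5) = s(1) = 5, the sequence is periodic with period 4.
So s(51) = s(1 + ((51-1) mod 4)) = s(3) = 19.

19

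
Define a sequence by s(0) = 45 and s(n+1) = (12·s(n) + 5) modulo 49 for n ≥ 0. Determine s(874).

Listing terms: s(0) = 45; s(1) = 6; s(2) = 28; s(3) = 47; s(4) = 30; s(5) = 22; s(6) = 24; s(7) = 48; s(8) = 42; s(9) = 19; s(10) = 37; s(11) = 8; s(12) = 3; s(13) = 41; s(14) = 7; s(15) = 40; s(16) = 44; s(17) = 43; s(18) = 31; s(19) = 34; s(20) = 21; s(21) = 12; s(22) = 2; s(23) = 29; s(24) = 10; s(25) = 27; s(26) = 35; s(27) = 33; s(28) = 9; s(29) = 15; s(30) = 38; s(31) = 20; s(32) = 0; s(33) = 5; s(34) = 16; s(35) = 1; s(36) = 17; s(37) = 13; s(38) = 14; s(39) = 26; s(40) = 23; s(41) = 36; s(42) = 45.
Since s(42) = s(0) = 45, the sequence is periodic with period 42.
(874 - 0) mod 42 = 34, so s(874) = s(34) = 16.

16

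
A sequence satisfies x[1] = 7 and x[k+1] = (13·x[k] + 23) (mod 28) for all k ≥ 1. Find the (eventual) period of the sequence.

4

Listing terms: x[1] = 7, x[2] = 2, x[3] = 21, x[4] = 16, x[5] = 7.
The sequence repeats with period 4.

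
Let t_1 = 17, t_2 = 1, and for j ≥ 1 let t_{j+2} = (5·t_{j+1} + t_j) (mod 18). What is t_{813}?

10

We have t_1 = 17; t_2 = 1; t_3 = 4; t_4 = 3; t_5 = 1; t_6 = 8; t_7 = 5; t_8 = 15; t_9 = 8; t_{10} = 1; t_{11} = 13; t_{12} = 12; t_{13} = 1; t_{14} = 17; t_{15} = 14; t_{16} = 15; t_{17} = 17; t_{18} = 10; t_{19} = 13; t_{20} = 3; t_{21} = 10; t_{22} = 17; t_{23} = 5; t_{24} = 6; t_{25} = 17; t_{26} = 1.
Since (t_{25}, t_{26}) = (t_1, t_2) = (17, 1) (two consecutive terms determine the rest), the sequence is periodic with period 24.
So t_{813} = t_{1 + ((813-1) mod 24)} = t_{21} = 10.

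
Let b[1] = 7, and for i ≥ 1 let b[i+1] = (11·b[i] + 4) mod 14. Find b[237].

Listing terms: b[1] = 7, b[2] = 11, b[3] = 13, b[4] = 7.
The sequence repeats with period 3.
(237 - 1) mod 3 = 2, so b[237] = b[3] = 13.

13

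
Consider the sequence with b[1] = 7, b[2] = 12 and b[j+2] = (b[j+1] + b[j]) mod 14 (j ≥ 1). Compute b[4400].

12

Listing terms: b[1] = 7, b[2] = 12, b[3] = 5, b[4] = 3, b[5] = 8, b[6] = 11, b[7] = 5, b[8] = 2, b[9] = 7, b[10] = 9, b[11] = 2, b[12] = 11, b[13] = 13, b[14] = 10, b[15] = 9, b[16] = 5, b[17] = 0, b[18] = 5, b[19] = 5, b[20] = 10, b[21] = 1, b[22] = 11, b[23] = 12, b[24] = 9, b[25] = 7, b[26] = 2, b[27] = 9, b[28] = 11, b[29] = 6, b[30] = 3, b[31] = 9, b[32] = 12, b[33] = 7, b[34] = 5, b[35] = 12, b[36] = 3, b[37] = 1, b[38] = 4, b[39] = 5, b[40] = 9, b[41] = 0, b[42] = 9, b[43] = 9, b[44] = 4, b[45] = 13, b[46] = 3, b[47] = 2, b[48] = 5, b[49] = 7, b[50] = 12.
The sequence repeats with period 48.
(4400 - 1) mod 48 = 31, so b[4400] = b[32] = 12.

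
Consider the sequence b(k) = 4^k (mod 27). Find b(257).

25

Computing terms: b(1) = 4, b(2) = 16, b(3) = 10, b(4) = 13, b(5) = 25, b(6) = 19, b(7) = 22, b(8) = 7, b(9) = 1, b(10) = 4.
Since b(10) = b(1) = 4, the sequence is periodic with period 9.
So b(257) = b(1 + ((257-1) mod 9)) = b(5) = 25.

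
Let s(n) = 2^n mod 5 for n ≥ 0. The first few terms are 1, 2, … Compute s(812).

1

We have s(0) = 1, s(1) = 2, s(2) = 4, s(3) = 3, s(4) = 1.
The sequence repeats with period 4.
So s(812) = s(0 + ((812-0) mod 4)) = s(0) = 1.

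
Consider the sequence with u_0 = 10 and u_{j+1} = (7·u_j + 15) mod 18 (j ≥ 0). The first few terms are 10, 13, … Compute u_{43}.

Computing terms: u_0 = 10,  u_1 = 13,  u_2 = 16,  u_3 = 1,  u_4 = 4,  u_5 = 7,  u_6 = 10.
Since u_6 = u_0 = 10, the sequence is periodic with period 6.
(43 - 0) mod 6 = 1, so u_{43} = u_1 = 13.

13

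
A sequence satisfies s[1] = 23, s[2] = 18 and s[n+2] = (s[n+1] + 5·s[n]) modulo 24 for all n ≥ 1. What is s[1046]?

18

We have s[1] = 23, s[2] = 18, s[3] = 13, s[4] = 7, s[5] = 0, s[6] = 11, s[7] = 11, s[8] = 18, s[9] = 1, s[10] = 19, s[11] = 0, s[12] = 23, s[13] = 23, s[14] = 18.
Since (s[13], s[14]) = (s[1], s[2]) = (23, 18) (two consecutive terms determine the rest), the sequence is periodic with period 12.
(1046 - 1) mod 12 = 1, so s[1046] = s[2] = 18.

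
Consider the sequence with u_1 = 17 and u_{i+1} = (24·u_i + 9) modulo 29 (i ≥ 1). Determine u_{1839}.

u_1 = 17, u_2 = 11, u_3 = 12, u_4 = 7, u_5 = 3, u_6 = 23, u_7 = 10, u_8 = 17.
The sequence repeats with period 7.
So u_{1839} = u_{1 + ((1839-1) mod 7)} = u_5 = 3.

3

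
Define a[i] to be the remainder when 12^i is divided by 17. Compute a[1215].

10

a[0] = 1,  a[1] = 12,  a[2] = 8,  a[3] = 11,  a[4] = 13,  a[5] = 3,  a[6] = 2,  a[7] = 7,  a[8] = 16,  a[9] = 5,  a[10] = 9,  a[11] = 6,  a[12] = 4,  a[13] = 14,  a[14] = 15,  a[15] = 10,  a[16] = 1.
Since a[16] = a[0] = 1, the sequence is periodic with period 16.
(1215 - 0) mod 16 = 15, so a[1215] = a[15] = 10.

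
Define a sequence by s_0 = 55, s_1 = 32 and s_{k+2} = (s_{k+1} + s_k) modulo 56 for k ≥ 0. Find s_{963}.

7

Computing terms: s_0 = 55; s_1 = 32; s_2 = 31; s_3 = 7; s_4 = 38; s_5 = 45; s_6 = 27; s_7 = 16; s_8 = 43; s_9 = 3; s_{10} = 46; s_{11} = 49; s_{12} = 39; s_{13} = 32; s_{14} = 15; s_{15} = 47; s_{16} = 6; s_{17} = 53; s_{18} = 3; s_{19} = 0; s_{20} = 3; s_{21} = 3; s_{22} = 6; s_{23} = 9; s_{24} = 15; s_{25} = 24; s_{26} = 39; s_{27} = 7; s_{28} = 46; s_{29} = 53; s_{30} = 43; s_{31} = 40; s_{32} = 27; s_{33} = 11; s_{34} = 38; s_{35} = 49; s_{36} = 31; s_{37} = 24; s_{38} = 55; s_{39} = 23; s_{40} = 22; s_{41} = 45; s_{42} = 11; s_{43} = 0; s_{44} = 11; s_{45} = 11; s_{46} = 22; s_{47} = 33; s_{48} = 55; s_{49} = 32.
The sequence repeats with period 48.
So s_{963} = s_{0 + ((963-0) mod 48)} = s_3 = 7.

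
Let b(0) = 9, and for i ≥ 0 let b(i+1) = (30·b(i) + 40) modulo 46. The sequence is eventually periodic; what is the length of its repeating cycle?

22

We have b(0) = 9,  b(1) = 34,  b(2) = 2,  b(3) = 8,  b(4) = 4,  b(5) = 22,  b(6) = 10,  b(7) = 18,  b(8) = 28,  b(9) = 6,  b(10) = 36,  b(11) = 16,  b(12) = 14,  b(13) = 0,  b(14) = 40,  b(15) = 44,  b(16) = 26,  b(17) = 38,  b(18) = 30,  b(19) = 20,  b(20) = 42,  b(21) = 12,  b(22) = 32,  b(23) = 34.
Since b(23) = b(1) = 34, the sequence is eventually periodic: after a pre-period of length 1 it cycles with period 22.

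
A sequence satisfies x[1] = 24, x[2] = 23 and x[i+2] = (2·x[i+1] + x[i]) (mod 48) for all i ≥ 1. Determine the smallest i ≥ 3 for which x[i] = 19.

4

Listing terms: x[1] = 24,  x[2] = 23,  x[3] = 22,  x[4] = 19,  x[5] = 12,  x[6] = 43,  x[7] = 2,  x[8] = 47,  x[9] = 0,  x[10] = 47,  x[11] = 46,  x[12] = 43,  x[13] = 36,  x[14] = 19,  x[15] = 26,  x[16] = 23,  x[17] = 24,  x[18] = 23.
The sequence repeats with period 16.
The value 19 first appears (with i ≥ 3) at x[4].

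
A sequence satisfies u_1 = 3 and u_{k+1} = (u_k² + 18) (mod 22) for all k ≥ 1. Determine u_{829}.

19

Computing terms: u_1 = 3, u_2 = 5, u_3 = 21, u_4 = 19, u_5 = 5.
Since u_5 = u_2 = 5, the sequence is eventually periodic: after a pre-period of length 1 it cycles with period 3.
For k ≥ 2, u_k depends only on (k - 2) mod 3. (829 - 2) mod 3 = 2, so u_{829} = u_4 = 19.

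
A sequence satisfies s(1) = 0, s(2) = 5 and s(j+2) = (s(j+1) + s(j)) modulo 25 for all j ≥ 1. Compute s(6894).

15

s(1) = 0; s(2) = 5; s(3) = 5; s(4) = 10; s(5) = 15; s(6) = 0; s(7) = 15; s(8) = 15; s(9) = 5; s(10) = 20; s(11) = 0; s(12) = 20; s(13) = 20; s(14) = 15; s(15) = 10; s(16) = 0; s(17) = 10; s(18) = 10; s(19) = 20; s(20) = 5; s(21) = 0; s(22) = 5.
The sequence repeats with period 20.
(6894 - 1) mod 20 = 13, so s(6894) = s(14) = 15.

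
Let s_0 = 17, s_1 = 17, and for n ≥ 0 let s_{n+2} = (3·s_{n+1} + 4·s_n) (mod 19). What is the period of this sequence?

18

Listing terms: s_0 = 17,  s_1 = 17,  s_2 = 5,  s_3 = 7,  s_4 = 3,  s_5 = 18,  s_6 = 9,  s_7 = 4,  s_8 = 10,  s_9 = 8,  s_{10} = 7,  s_{11} = 15,  s_{12} = 16,  s_{13} = 13,  s_{14} = 8,  s_{15} = 0,  s_{16} = 13,  s_{17} = 1,  s_{18} = 17,  s_{19} = 17.
Since (s_{18}, s_{19}) = (s_0, s_1) = (17, 17) (two consecutive terms determine the rest), the sequence is periodic with period 18.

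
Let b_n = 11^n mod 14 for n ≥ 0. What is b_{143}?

9

We have b_0 = 1,  b_1 = 11,  b_2 = 9,  b_3 = 1.
The sequence repeats with period 3.
(143 - 0) mod 3 = 2, so b_{143} = b_2 = 9.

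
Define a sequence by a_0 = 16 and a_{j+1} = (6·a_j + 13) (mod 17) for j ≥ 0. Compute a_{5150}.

Computing terms: a_0 = 16, a_1 = 7, a_2 = 4, a_3 = 3, a_4 = 14, a_5 = 12, a_6 = 0, a_7 = 13, a_8 = 6, a_9 = 15, a_{10} = 1, a_{11} = 2, a_{12} = 8, a_{13} = 10, a_{14} = 5, a_{15} = 9, a_{16} = 16.
The sequence repeats with period 16.
(5150 - 0) mod 16 = 14, so a_{5150} = a_{14} = 5.

5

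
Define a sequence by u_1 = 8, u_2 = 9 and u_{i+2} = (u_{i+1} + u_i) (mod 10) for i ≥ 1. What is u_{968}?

Listing terms: u_1 = 8,  u_2 = 9,  u_3 = 7,  u_4 = 6,  u_5 = 3,  u_6 = 9,  u_7 = 2,  u_8 = 1,  u_9 = 3,  u_{10} = 4,  u_{11} = 7,  u_{12} = 1,  u_{13} = 8,  u_{14} = 9.
Since (u_{13}, u_{14}) = (u_1, u_2) = (8, 9) (two consecutive terms determine the rest), the sequence is periodic with period 12.
(968 - 1) mod 12 = 7, so u_{968} = u_8 = 1.

1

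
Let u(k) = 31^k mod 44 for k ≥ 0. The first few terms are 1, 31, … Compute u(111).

31

u(0) = 1, u(1) = 31, u(2) = 37, u(3) = 3, u(4) = 5, u(5) = 23, u(6) = 9, u(7) = 15, u(8) = 25, u(9) = 27, u(10) = 1.
The sequence repeats with period 10.
(111 - 0) mod 10 = 1, so u(111) = u(1) = 31.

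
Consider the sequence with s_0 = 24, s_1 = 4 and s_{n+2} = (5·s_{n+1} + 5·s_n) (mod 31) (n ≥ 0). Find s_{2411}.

s_0 = 24, s_1 = 4, s_2 = 16, s_3 = 7, s_4 = 22, s_5 = 21, s_6 = 29, s_7 = 2, s_8 = 0, s_9 = 10, s_{10} = 19, s_{11} = 21, s_{12} = 14, s_{13} = 20, s_{14} = 15, s_{15} = 20, s_{16} = 20, s_{17} = 14, s_{18} = 15, s_{19} = 21, s_{20} = 25, s_{21} = 13, s_{22} = 4, s_{23} = 23, s_{24} = 11, s_{25} = 15, s_{26} = 6, s_{27} = 12, s_{28} = 28, s_{29} = 14, s_{30} = 24, s_{31} = 4.
Since (s_{30}, s_{31}) = (s_0, s_1) = (24, 4) (two consecutive terms determine the rest), the sequence is periodic with period 30.
(2411 - 0) mod 30 = 11, so s_{2411} = s_{11} = 21.

21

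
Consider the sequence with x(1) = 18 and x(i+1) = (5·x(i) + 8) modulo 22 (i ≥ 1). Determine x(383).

14

Computing terms: x(1) = 18; x(2) = 10; x(3) = 14; x(4) = 12; x(5) = 2; x(6) = 18.
Since x(6) = x(1) = 18, the sequence is periodic with period 5.
(383 - 1) mod 5 = 2, so x(383) = x(3) = 14.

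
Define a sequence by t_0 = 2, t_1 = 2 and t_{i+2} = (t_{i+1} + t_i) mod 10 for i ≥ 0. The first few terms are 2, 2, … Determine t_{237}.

Computing terms: t_0 = 2; t_1 = 2; t_2 = 4; t_3 = 6; t_4 = 0; t_5 = 6; t_6 = 6; t_7 = 2; t_8 = 8; t_9 = 0; t_{10} = 8; t_{11} = 8; t_{12} = 6; t_{13} = 4; t_{14} = 0; t_{15} = 4; t_{16} = 4; t_{17} = 8; t_{18} = 2; t_{19} = 0; t_{20} = 2; t_{21} = 2.
The sequence repeats with period 20.
(237 - 0) mod 20 = 17, so t_{237} = t_{17} = 8.

8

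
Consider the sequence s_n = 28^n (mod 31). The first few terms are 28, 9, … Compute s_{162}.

8

s_1 = 28,  s_2 = 9,  s_3 = 4,  s_4 = 19,  s_5 = 5,  s_6 = 16,  s_7 = 14,  s_8 = 20,  s_9 = 2,  s_{10} = 25,  s_{11} = 18,  s_{12} = 8,  s_{13} = 7,  s_{14} = 10,  s_{15} = 1,  s_{16} = 28.
Since s_{16} = s_1 = 28, the sequence is periodic with period 15.
(162 - 1) mod 15 = 11, so s_{162} = s_{12} = 8.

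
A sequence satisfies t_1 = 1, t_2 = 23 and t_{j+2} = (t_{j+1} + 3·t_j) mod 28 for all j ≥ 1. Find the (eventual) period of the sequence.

Computing terms: t_1 = 1; t_2 = 23; t_3 = 26; t_4 = 11; t_5 = 5; t_6 = 10; t_7 = 25; t_8 = 27; t_9 = 18; t_{10} = 15; t_{11} = 13; t_{12} = 2; t_{13} = 13; t_{14} = 19; t_{15} = 2; t_{16} = 3; t_{17} = 9; t_{18} = 18; t_{19} = 17; t_{20} = 15; t_{21} = 10; t_{22} = 27; t_{23} = 1; t_{24} = 26; t_{25} = 1; t_{26} = 23.
Since (t_{25}, t_{26}) = (t_1, t_2) = (1, 23) (two consecutive terms determine the rest), the sequence is periodic with period 24.

24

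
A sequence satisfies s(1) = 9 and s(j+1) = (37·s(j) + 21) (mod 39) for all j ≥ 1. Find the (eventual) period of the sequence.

12

Listing terms: s(1) = 9,  s(2) = 3,  s(3) = 15,  s(4) = 30,  s(5) = 0,  s(6) = 21,  s(7) = 18,  s(8) = 24,  s(9) = 12,  s(10) = 36,  s(11) = 27,  s(12) = 6,  s(13) = 9.
Since s(13) = s(1) = 9, the sequence is periodic with period 12.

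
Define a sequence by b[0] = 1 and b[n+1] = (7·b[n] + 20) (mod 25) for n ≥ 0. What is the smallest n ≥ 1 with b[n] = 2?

Listing terms: b[0] = 1; b[1] = 2; b[2] = 9; b[3] = 8; b[4] = 1.
Since b[4] = b[0] = 1, the sequence is periodic with period 4.
The value 2 first appears (with n ≥ 1) at b[1].

1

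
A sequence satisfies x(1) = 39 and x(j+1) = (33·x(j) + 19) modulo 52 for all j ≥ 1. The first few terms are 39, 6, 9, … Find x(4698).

10

We have x(1) = 39; x(2) = 6; x(3) = 9; x(4) = 4; x(5) = 47; x(6) = 10; x(7) = 37; x(8) = 44; x(9) = 15; x(10) = 46; x(11) = 29; x(12) = 40; x(13) = 39.
Since x(13) = x(1) = 39, the sequence is periodic with period 12.
So x(4698) = x(1 + ((4698-1) mod 12)) = x(6) = 10.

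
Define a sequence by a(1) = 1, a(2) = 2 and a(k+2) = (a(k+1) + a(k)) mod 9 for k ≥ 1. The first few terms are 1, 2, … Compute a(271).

Computing terms: a(1) = 1,  a(2) = 2,  a(3) = 3,  a(4) = 5,  a(5) = 8,  a(6) = 4,  a(7) = 3,  a(8) = 7,  a(9) = 1,  a(10) = 8,  a(11) = 0,  a(12) = 8,  a(13) = 8,  a(14) = 7,  a(15) = 6,  a(16) = 4,  a(17) = 1,  a(18) = 5,  a(19) = 6,  a(20) = 2,  a(21) = 8,  a(22) = 1,  a(23) = 0,  a(24) = 1,  a(25) = 1,  a(26) = 2.
Since (a(25), a(26)) = (a(1), a(2)) = (1, 2) (two consecutive terms determine the rest), the sequence is periodic with period 24.
So a(271) = a(1 + ((271-1) mod 24)) = a(7) = 3.

3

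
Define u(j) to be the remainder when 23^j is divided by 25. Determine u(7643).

u(1) = 23, u(2) = 4, u(3) = 17, u(4) = 16, u(5) = 18, u(6) = 14, u(7) = 22, u(8) = 6, u(9) = 13, u(10) = 24, u(11) = 2, u(12) = 21, u(13) = 8, u(14) = 9, u(15) = 7, u(16) = 11, u(17) = 3, u(18) = 19, u(19) = 12, u(20) = 1, u(21) = 23.
Since u(21) = u(1) = 23, the sequence is periodic with period 20.
(7643 - 1) mod 20 = 2, so u(7643) = u(3) = 17.

17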